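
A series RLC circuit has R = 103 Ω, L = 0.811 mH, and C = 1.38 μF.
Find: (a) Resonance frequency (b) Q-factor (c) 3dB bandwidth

Step 1 — Resonance: ω₀ = 1/√(LC) = 1/√(0.000811·1.38e-06) = 2.989e+04 rad/s.
Step 2 — f₀ = ω₀/(2π) = 4757 Hz.
Step 3 — Series Q: Q = ω₀L/R = 2.989e+04·0.000811/103 = 0.2354.
Step 4 — Bandwidth: Δω = ω₀/Q = 1.27e+05 rad/s; BW = Δω/(2π) = 2.021e+04 Hz.

(a) f₀ = 4757 Hz  (b) Q = 0.2354  (c) BW = 2.021e+04 Hz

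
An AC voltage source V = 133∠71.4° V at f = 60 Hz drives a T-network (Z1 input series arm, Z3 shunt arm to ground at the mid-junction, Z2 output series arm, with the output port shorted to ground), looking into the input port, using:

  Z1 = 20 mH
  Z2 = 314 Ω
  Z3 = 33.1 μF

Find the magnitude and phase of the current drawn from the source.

Step 1 — Angular frequency: ω = 2π·f = 2π·60 = 377 rad/s.
Step 2 — Component impedances:
  Z1: Z = jωL = j·377·0.02 = 0 + j7.54 Ω
  Z2: Z = R = 314 Ω
  Z3: Z = 1/(jωC) = -j/(ω·C) = 0 - j80.14 Ω
Step 3 — With the output port shorted to ground, the output series arm Z2 runs from the junction to ground; the shunt arm Z3 also runs from the junction to ground. They appear in parallel: Z3 || Z2 = 19.2 - j75.24 Ω.
Step 4 — Series with input arm Z1: Z_in = Z1 + (Z3 || Z2) = 19.2 - j67.7 Ω = 70.37∠-74.2° Ω.
Step 5 — Source phasor: V = 133∠71.4° V = 42.42 + j126.1 V.
Step 6 — Ohm's law: I = V / Z_total = (42.42 + j126.1) / (19.2 - j67.7) = -1.559 + j1.069 A.
Step 7 — Convert to polar: |I| = 1.89 A, ∠I = 145.6°.

I = 1.89∠145.6° A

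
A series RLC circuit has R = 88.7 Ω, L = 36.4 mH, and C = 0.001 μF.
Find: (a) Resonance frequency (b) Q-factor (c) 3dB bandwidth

Step 1 — Resonance: ω₀ = 1/√(LC) = 1/√(0.0364·1e-09) = 1.657e+05 rad/s.
Step 2 — f₀ = ω₀/(2π) = 2.638e+04 Hz.
Step 3 — Series Q: Q = ω₀L/R = 1.657e+05·0.0364/88.7 = 68.02.
Step 4 — Bandwidth: Δω = ω₀/Q = 2437 rad/s; BW = Δω/(2π) = 387.8 Hz.

(a) f₀ = 2.638e+04 Hz  (b) Q = 68.02  (c) BW = 387.8 Hz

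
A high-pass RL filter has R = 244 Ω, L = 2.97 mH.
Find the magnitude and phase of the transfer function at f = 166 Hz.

Step 1 — Angular frequency: ω = 2π·166 = 1043 rad/s.
Step 2 — Transfer function: H(jω) = jωL/(R + jωL).
Step 3 — Numerator jωL = j·3.098; denominator R + jωL = 244 + j3.098.
Step 4 — H = 0.0001612 + j0.01269.
Step 5 — Magnitude: |H| = 0.01269 (-37.9 dB); phase: φ = 89.3°.

|H| = 0.01269 (-37.9 dB), φ = 89.3°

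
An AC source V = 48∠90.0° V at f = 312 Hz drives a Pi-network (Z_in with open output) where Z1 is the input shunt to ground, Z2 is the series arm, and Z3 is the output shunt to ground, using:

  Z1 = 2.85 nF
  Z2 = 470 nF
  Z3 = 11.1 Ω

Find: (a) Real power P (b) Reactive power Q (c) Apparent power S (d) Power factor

Step 1 — Angular frequency: ω = 2π·f = 2π·312 = 1960 rad/s.
Step 2 — Component impedances:
  Z1: Z = 1/(jωC) = -j/(ω·C) = 0 - j1.79e+05 Ω
  Z2: Z = 1/(jωC) = -j/(ω·C) = 0 - j1085 Ω
  Z3: Z = R = 11.1 Ω
Step 3 — With open output, the series arm Z2 and the output shunt Z3 appear in series to ground: Z2 + Z3 = 11.1 - j1085 Ω.
Step 4 — Parallel with input shunt Z1: Z_in = Z1 || (Z2 + Z3) = 10.97 - j1079 Ω = 1079∠-89.4° Ω.
Step 5 — Source phasor: V = 48∠90.0° V = 0 + j48 V.
Step 6 — Current: I = V / Z = -0.04449 + j0.0004523 A = 0.04449∠179.4° A.
Step 7 — Complex power: S = V·I* = 0.02171 - j2.135 VA.
Step 8 — Real power: P = Re(S) = 0.02171 W.
Step 9 — Reactive power: Q = Im(S) = -2.135 VAR.
Step 10 — Apparent power: |S| = 2.136 VA.
Step 11 — Power factor: PF = P/|S| = 0.01016 (leading).

(a) P = 0.02171 W  (b) Q = -2.135 VAR  (c) S = 2.136 VA  (d) PF = 0.01016 (leading)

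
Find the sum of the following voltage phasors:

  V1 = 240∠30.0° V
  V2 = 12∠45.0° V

Step 1 — Convert each phasor to rectangular form:
  V1 = 240·(cos(30.0°) + j·sin(30.0°)) = 207.8 + j120 V
  V2 = 12·(cos(45.0°) + j·sin(45.0°)) = 8.485 + j8.485 V
Step 2 — Sum components: V_total = 216.3 + j128.5 V.
Step 3 — Convert to polar: |V_total| = 251.6 V, ∠V_total = 30.7°.

V_total = 251.6∠30.7° V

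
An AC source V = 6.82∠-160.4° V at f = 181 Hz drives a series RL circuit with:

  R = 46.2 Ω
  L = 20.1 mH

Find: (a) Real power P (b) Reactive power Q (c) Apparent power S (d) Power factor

Step 1 — Angular frequency: ω = 2π·f = 2π·181 = 1137 rad/s.
Step 2 — Component impedances:
  R: Z = R = 46.2 Ω
  L: Z = jωL = j·1137·0.0201 = 0 + j22.86 Ω
Step 3 — Series combination: Z_total = R + L = 46.2 + j22.86 Ω = 51.55∠26.3° Ω.
Step 4 — Source phasor: V = 6.82∠-160.4° V = -6.425 - j2.288 V.
Step 5 — Current: I = V / Z = -0.1314 + j0.01549 A = 0.1323∠173.3° A.
Step 6 — Complex power: S = V·I* = 0.8088 + j0.4002 VA.
Step 7 — Real power: P = Re(S) = 0.8088 W.
Step 8 — Reactive power: Q = Im(S) = 0.4002 VAR.
Step 9 — Apparent power: |S| = 0.9024 VA.
Step 10 — Power factor: PF = P/|S| = 0.8963 (lagging).

(a) P = 0.8088 W  (b) Q = 0.4002 VAR  (c) S = 0.9024 VA  (d) PF = 0.8963 (lagging)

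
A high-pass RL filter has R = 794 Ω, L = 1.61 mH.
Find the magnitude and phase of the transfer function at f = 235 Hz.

Step 1 — Angular frequency: ω = 2π·235 = 1477 rad/s.
Step 2 — Transfer function: H(jω) = jωL/(R + jωL).
Step 3 — Numerator jωL = j·2.377; denominator R + jωL = 794 + j2.377.
Step 4 — H = 8.964e-06 + j0.002994.
Step 5 — Magnitude: |H| = 0.002994 (-50.5 dB); phase: φ = 89.8°.

|H| = 0.002994 (-50.5 dB), φ = 89.8°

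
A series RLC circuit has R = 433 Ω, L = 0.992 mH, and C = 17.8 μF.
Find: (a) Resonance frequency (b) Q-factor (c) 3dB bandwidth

Step 1 — Resonance: ω₀ = 1/√(LC) = 1/√(0.000992·1.78e-05) = 7525 rad/s.
Step 2 — f₀ = ω₀/(2π) = 1198 Hz.
Step 3 — Series Q: Q = ω₀L/R = 7525·0.000992/433 = 0.01724.
Step 4 — Bandwidth: Δω = ω₀/Q = 4.365e+05 rad/s; BW = Δω/(2π) = 6.947e+04 Hz.

(a) f₀ = 1198 Hz  (b) Q = 0.01724  (c) BW = 6.947e+04 Hz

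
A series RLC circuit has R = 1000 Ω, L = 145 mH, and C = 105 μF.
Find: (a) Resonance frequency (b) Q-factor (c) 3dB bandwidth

Step 1 — Resonance condition Im(Z)=0 gives ω₀ = 1/√(LC).
Step 2 — ω₀ = 1/√(0.145·0.000105) = 256.3 rad/s.
Step 3 — f₀ = ω₀/(2π) = 40.79 Hz.
Step 4 — Series Q: Q = ω₀L/R = 256.3·0.145/1000 = 0.03716.
Step 5 — 3dB bandwidth: Δω = ω₀/Q = 6897 rad/s; BW = Δω/(2π) = 1098 Hz.

(a) f₀ = 40.79 Hz  (b) Q = 0.03716  (c) BW = 1098 Hz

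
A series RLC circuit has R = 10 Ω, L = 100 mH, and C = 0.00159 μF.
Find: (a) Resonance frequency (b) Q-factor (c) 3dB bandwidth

Step 1 — Resonance condition Im(Z)=0 gives ω₀ = 1/√(LC).
Step 2 — ω₀ = 1/√(0.1·1.59e-09) = 7.931e+04 rad/s.
Step 3 — f₀ = ω₀/(2π) = 1.262e+04 Hz.
Step 4 — Series Q: Q = ω₀L/R = 7.931e+04·0.1/10 = 793.1.
Step 5 — 3dB bandwidth: Δω = ω₀/Q = 100 rad/s; BW = Δω/(2π) = 15.92 Hz.

(a) f₀ = 1.262e+04 Hz  (b) Q = 793.1  (c) BW = 15.92 Hz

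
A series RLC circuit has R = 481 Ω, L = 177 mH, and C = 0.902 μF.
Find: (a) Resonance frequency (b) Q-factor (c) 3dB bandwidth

Step 1 — Resonance: ω₀ = 1/√(LC) = 1/√(0.177·9.02e-07) = 2503 rad/s.
Step 2 — f₀ = ω₀/(2π) = 398.3 Hz.
Step 3 — Series Q: Q = ω₀L/R = 2503·0.177/481 = 0.921.
Step 4 — Bandwidth: Δω = ω₀/Q = 2718 rad/s; BW = Δω/(2π) = 432.5 Hz.

(a) f₀ = 398.3 Hz  (b) Q = 0.921  (c) BW = 432.5 Hz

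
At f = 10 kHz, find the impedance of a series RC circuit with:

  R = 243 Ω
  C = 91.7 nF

Step 1 — Angular frequency: ω = 2π·f = 2π·1e+04 = 6.283e+04 rad/s.
Step 2 — Component impedances:
  R: Z = R = 243 Ω
  C: Z = 1/(jωC) = -j/(ω·C) = 0 - j173.6 Ω
Step 3 — Series combination: Z_total = R + C = 243 - j173.6 Ω = 298.6∠-35.5° Ω.

Z = 243 - j173.6 Ω = 298.6∠-35.5° Ω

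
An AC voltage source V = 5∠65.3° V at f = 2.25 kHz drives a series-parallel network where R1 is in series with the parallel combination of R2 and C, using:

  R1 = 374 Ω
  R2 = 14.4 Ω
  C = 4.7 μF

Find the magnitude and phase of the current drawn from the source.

Step 1 — Angular frequency: ω = 2π·f = 2π·2250 = 1.414e+04 rad/s.
Step 2 — Component impedances:
  R1: Z = R = 374 Ω
  R2: Z = R = 14.4 Ω
  C: Z = 1/(jωC) = -j/(ω·C) = 0 - j15.05 Ω
Step 3 — Parallel branch: R2 || C = 1/(1/R2 + 1/C) = 7.518 - j7.193 Ω.
Step 4 — Series with R1: Z_total = R1 + (R2 || C) = 381.5 - j7.193 Ω = 381.6∠-1.1° Ω.
Step 5 — Source phasor: V = 5∠65.3° V = 2.089 + j4.543 V.
Step 6 — Ohm's law: I = V / Z_total = (2.089 + j4.543) / (381.5 - j7.193) = 0.00525 + j0.01201 A.
Step 7 — Convert to polar: |I| = 0.0131 A, ∠I = 66.4°.

I = 0.0131∠66.4° A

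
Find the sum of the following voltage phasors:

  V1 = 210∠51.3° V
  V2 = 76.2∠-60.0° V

Step 1 — Convert each phasor to rectangular form:
  V1 = 210·(cos(51.3°) + j·sin(51.3°)) = 131.3 + j163.9 V
  V2 = 76.2·(cos(-60.0°) + j·sin(-60.0°)) = 38.1 - j65.99 V
Step 2 — Sum components: V_total = 169.4 + j97.9 V.
Step 3 — Convert to polar: |V_total| = 195.7 V, ∠V_total = 30.0°.

V_total = 195.7∠30.0° V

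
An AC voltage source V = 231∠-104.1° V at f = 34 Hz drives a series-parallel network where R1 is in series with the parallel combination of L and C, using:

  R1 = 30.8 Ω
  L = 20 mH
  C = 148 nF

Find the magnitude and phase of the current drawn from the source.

Step 1 — Angular frequency: ω = 2π·f = 2π·34 = 213.6 rad/s.
Step 2 — Component impedances:
  R1: Z = R = 30.8 Ω
  L: Z = jωL = j·213.6·0.02 = 0 + j4.273 Ω
  C: Z = 1/(jωC) = -j/(ω·C) = 0 - j3.163e+04 Ω
Step 3 — Parallel branch: L || C = 1/(1/L + 1/C) = 0 + j4.273 Ω.
Step 4 — Series with R1: Z_total = R1 + (L || C) = 30.8 + j4.273 Ω = 31.1∠7.9° Ω.
Step 5 — Source phasor: V = 231∠-104.1° V = -56.28 - j224 V.
Step 6 — Ohm's law: I = V / Z_total = (-56.28 - j224) / (30.8 + j4.273) = -2.783 - j6.888 A.
Step 7 — Convert to polar: |I| = 7.429 A, ∠I = -112.0°.

I = 7.429∠-112.0° A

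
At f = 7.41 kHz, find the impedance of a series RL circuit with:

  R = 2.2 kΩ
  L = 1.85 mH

Step 1 — Angular frequency: ω = 2π·f = 2π·7410 = 4.656e+04 rad/s.
Step 2 — Component impedances:
  R: Z = R = 2200 Ω
  L: Z = jωL = j·4.656e+04·0.00185 = 0 + j86.13 Ω
Step 3 — Series combination: Z_total = R + L = 2200 + j86.13 Ω = 2202∠2.2° Ω.

Z = 2200 + j86.13 Ω = 2202∠2.2° Ω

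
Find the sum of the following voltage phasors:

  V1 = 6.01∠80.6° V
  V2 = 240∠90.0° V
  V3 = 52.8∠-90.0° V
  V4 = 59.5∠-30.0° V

Step 1 — Convert each phasor to rectangular form:
  V1 = 6.01·(cos(80.6°) + j·sin(80.6°)) = 0.9816 + j5.929 V
  V2 = 240·(cos(90.0°) + j·sin(90.0°)) = 0 + j240 V
  V3 = 52.8·(cos(-90.0°) + j·sin(-90.0°)) = 0 - j52.8 V
  V4 = 59.5·(cos(-30.0°) + j·sin(-30.0°)) = 51.53 - j29.75 V
Step 2 — Sum components: V_total = 52.51 + j163.4 V.
Step 3 — Convert to polar: |V_total| = 171.6 V, ∠V_total = 72.2°.

V_total = 171.6∠72.2° V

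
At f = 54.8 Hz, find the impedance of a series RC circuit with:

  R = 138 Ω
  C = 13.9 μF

Step 1 — Angular frequency: ω = 2π·f = 2π·54.8 = 344.3 rad/s.
Step 2 — Component impedances:
  R: Z = R = 138 Ω
  C: Z = 1/(jωC) = -j/(ω·C) = 0 - j208.9 Ω
Step 3 — Series combination: Z_total = R + C = 138 - j208.9 Ω = 250.4∠-56.6° Ω.

Z = 138 - j208.9 Ω = 250.4∠-56.6° Ω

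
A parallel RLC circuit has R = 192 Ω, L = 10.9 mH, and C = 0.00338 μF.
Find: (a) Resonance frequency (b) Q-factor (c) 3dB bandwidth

Step 1 — Resonance: ω₀ = 1/√(LC) = 1/√(0.0109·3.38e-09) = 1.648e+05 rad/s.
Step 2 — f₀ = ω₀/(2π) = 2.622e+04 Hz.
Step 3 — Parallel Q: Q = R/(ω₀L) = 192/(1.648e+05·0.0109) = 0.1069.
Step 4 — Bandwidth: Δω = ω₀/Q = 1.541e+06 rad/s; BW = Δω/(2π) = 2.452e+05 Hz.

(a) f₀ = 2.622e+04 Hz  (b) Q = 0.1069  (c) BW = 2.452e+05 Hz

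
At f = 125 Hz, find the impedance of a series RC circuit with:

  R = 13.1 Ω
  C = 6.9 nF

Step 1 — Angular frequency: ω = 2π·f = 2π·125 = 785.4 rad/s.
Step 2 — Component impedances:
  R: Z = R = 13.1 Ω
  C: Z = 1/(jωC) = -j/(ω·C) = 0 - j1.845e+05 Ω
Step 3 — Series combination: Z_total = R + C = 13.1 - j1.845e+05 Ω = 1.845e+05∠-90.0° Ω.

Z = 13.1 - j1.845e+05 Ω = 1.845e+05∠-90.0° Ω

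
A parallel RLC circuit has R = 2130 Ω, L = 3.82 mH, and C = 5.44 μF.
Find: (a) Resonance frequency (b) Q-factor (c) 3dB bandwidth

Step 1 — Resonance: ω₀ = 1/√(LC) = 1/√(0.00382·5.44e-06) = 6937 rad/s.
Step 2 — f₀ = ω₀/(2π) = 1104 Hz.
Step 3 — Parallel Q: Q = R/(ω₀L) = 2130/(6937·0.00382) = 80.38.
Step 4 — Bandwidth: Δω = ω₀/Q = 86.3 rad/s; BW = Δω/(2π) = 13.74 Hz.

(a) f₀ = 1104 Hz  (b) Q = 80.38  (c) BW = 13.74 Hz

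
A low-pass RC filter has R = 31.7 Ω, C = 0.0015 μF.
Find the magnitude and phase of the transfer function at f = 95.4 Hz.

Step 1 — Angular frequency: ω = 2π·95.4 = 599.4 rad/s.
Step 2 — Transfer function: H(jω) = 1/(1 + jωRC).
Step 3 — Denominator: 1 + jωRC = 1 + j·599.4·31.7·1.5e-09 = 1 + j2.85e-05.
Step 4 — H = 1 - j2.85e-05.
Step 5 — Magnitude: |H| = 1 (-0.0 dB); phase: φ = -0.0°.

|H| = 1 (-0.0 dB), φ = -0.0°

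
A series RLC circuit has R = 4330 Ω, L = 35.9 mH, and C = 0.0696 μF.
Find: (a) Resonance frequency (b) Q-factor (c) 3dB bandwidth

Step 1 — Resonance: ω₀ = 1/√(LC) = 1/√(0.0359·6.96e-08) = 2.001e+04 rad/s.
Step 2 — f₀ = ω₀/(2π) = 3184 Hz.
Step 3 — Series Q: Q = ω₀L/R = 2.001e+04·0.0359/4330 = 0.1659.
Step 4 — Bandwidth: Δω = ω₀/Q = 1.206e+05 rad/s; BW = Δω/(2π) = 1.92e+04 Hz.

(a) f₀ = 3184 Hz  (b) Q = 0.1659  (c) BW = 1.92e+04 Hz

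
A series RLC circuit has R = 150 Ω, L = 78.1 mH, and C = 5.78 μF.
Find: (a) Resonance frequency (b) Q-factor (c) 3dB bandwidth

Step 1 — Resonance: ω₀ = 1/√(LC) = 1/√(0.0781·5.78e-06) = 1488 rad/s.
Step 2 — f₀ = ω₀/(2π) = 236.9 Hz.
Step 3 — Series Q: Q = ω₀L/R = 1488·0.0781/150 = 0.7749.
Step 4 — Bandwidth: Δω = ω₀/Q = 1921 rad/s; BW = Δω/(2π) = 305.7 Hz.

(a) f₀ = 236.9 Hz  (b) Q = 0.7749  (c) BW = 305.7 Hz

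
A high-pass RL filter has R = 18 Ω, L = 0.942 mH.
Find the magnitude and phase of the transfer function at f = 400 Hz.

Step 1 — Angular frequency: ω = 2π·400 = 2513 rad/s.
Step 2 — Transfer function: H(jω) = jωL/(R + jωL).
Step 3 — Numerator jωL = j·2.368; denominator R + jωL = 18 + j2.368.
Step 4 — H = 0.01701 + j0.1293.
Step 5 — Magnitude: |H| = 0.1304 (-17.7 dB); phase: φ = 82.5°.

|H| = 0.1304 (-17.7 dB), φ = 82.5°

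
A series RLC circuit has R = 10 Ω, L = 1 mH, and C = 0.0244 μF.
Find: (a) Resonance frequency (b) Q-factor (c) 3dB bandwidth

Step 1 — Resonance: ω₀ = 1/√(LC) = 1/√(0.001·2.44e-08) = 2.024e+05 rad/s.
Step 2 — f₀ = ω₀/(2π) = 3.222e+04 Hz.
Step 3 — Series Q: Q = ω₀L/R = 2.024e+05·0.001/10 = 20.24.
Step 4 — Bandwidth: Δω = ω₀/Q = 1e+04 rad/s; BW = Δω/(2π) = 1592 Hz.

(a) f₀ = 3.222e+04 Hz  (b) Q = 20.24  (c) BW = 1592 Hz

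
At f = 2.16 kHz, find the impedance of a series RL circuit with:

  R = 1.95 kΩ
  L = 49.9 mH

Step 1 — Angular frequency: ω = 2π·f = 2π·2160 = 1.357e+04 rad/s.
Step 2 — Component impedances:
  R: Z = R = 1950 Ω
  L: Z = jωL = j·1.357e+04·0.0499 = 0 + j677.2 Ω
Step 3 — Series combination: Z_total = R + L = 1950 + j677.2 Ω = 2064∠19.2° Ω.

Z = 1950 + j677.2 Ω = 2064∠19.2° Ω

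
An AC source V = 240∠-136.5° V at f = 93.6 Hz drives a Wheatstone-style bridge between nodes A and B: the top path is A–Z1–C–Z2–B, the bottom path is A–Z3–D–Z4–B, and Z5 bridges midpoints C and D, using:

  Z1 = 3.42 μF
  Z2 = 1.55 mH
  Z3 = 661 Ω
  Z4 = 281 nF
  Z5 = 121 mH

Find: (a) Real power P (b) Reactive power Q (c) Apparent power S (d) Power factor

Step 1 — Angular frequency: ω = 2π·f = 2π·93.6 = 588.1 rad/s.
Step 2 — Component impedances:
  Z1: Z = 1/(jωC) = -j/(ω·C) = 0 - j497.2 Ω
  Z2: Z = jωL = j·588.1·0.00155 = 0 + j0.9116 Ω
  Z3: Z = R = 661 Ω
  Z4: Z = 1/(jωC) = -j/(ω·C) = 0 - j6051 Ω
  Z5: Z = jωL = j·588.1·0.121 = 0 + j71.16 Ω
Step 3 — Bridge requires nodal analysis (the Z5 bridge couples midpoints C and D, so the two paths cannot be reduced to a simple series/parallel combination). Setting node B to ground and injecting 1 A at node A, the 3-node admittance system at A, C, D solves to V_A = Z_AB = 264.5 - j326.1 Ω = 419.9∠-51.0° Ω.
Step 4 — Source phasor: V = 240∠-136.5° V = -174.1 - j165.2 V.
Step 5 — Current: I = V / Z = 0.04437 - j0.5698 A = 0.5715∠-85.5° A.
Step 6 — Complex power: S = V·I* = 86.41 - j106.5 VA.
Step 7 — Real power: P = Re(S) = 86.41 W.
Step 8 — Reactive power: Q = Im(S) = -106.5 VAR.
Step 9 — Apparent power: |S| = 137.2 VA.
Step 10 — Power factor: PF = P/|S| = 0.63 (leading).

(a) P = 86.41 W  (b) Q = -106.5 VAR  (c) S = 137.2 VA  (d) PF = 0.63 (leading)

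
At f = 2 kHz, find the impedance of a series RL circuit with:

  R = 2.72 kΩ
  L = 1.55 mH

Step 1 — Angular frequency: ω = 2π·f = 2π·2000 = 1.257e+04 rad/s.
Step 2 — Component impedances:
  R: Z = R = 2720 Ω
  L: Z = jωL = j·1.257e+04·0.00155 = 0 + j19.48 Ω
Step 3 — Series combination: Z_total = R + L = 2720 + j19.48 Ω = 2720∠0.4° Ω.

Z = 2720 + j19.48 Ω = 2720∠0.4° Ω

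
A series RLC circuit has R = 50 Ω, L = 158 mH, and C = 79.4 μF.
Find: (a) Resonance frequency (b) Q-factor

Step 1 — Resonance condition Im(Z)=0 gives ω₀ = 1/√(LC).
Step 2 — ω₀ = 1/√(0.158·7.94e-05) = 282.3 rad/s.
Step 3 — f₀ = ω₀/(2π) = 44.93 Hz.
Step 4 — Series Q: Q = ω₀L/R = 282.3·0.158/50 = 0.8922.

(a) f₀ = 44.93 Hz  (b) Q = 0.8922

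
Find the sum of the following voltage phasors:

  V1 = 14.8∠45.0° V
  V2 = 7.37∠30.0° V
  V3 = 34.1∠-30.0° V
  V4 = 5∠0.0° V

Step 1 — Convert each phasor to rectangular form:
  V1 = 14.8·(cos(45.0°) + j·sin(45.0°)) = 10.47 + j10.47 V
  V2 = 7.37·(cos(30.0°) + j·sin(30.0°)) = 6.383 + j3.685 V
  V3 = 34.1·(cos(-30.0°) + j·sin(-30.0°)) = 29.53 - j17.05 V
  V4 = 5·(cos(0.0°) + j·sin(0.0°)) = 5 V
Step 2 — Sum components: V_total = 51.38 - j2.9 V.
Step 3 — Convert to polar: |V_total| = 51.46 V, ∠V_total = -3.2°.

V_total = 51.46∠-3.2° V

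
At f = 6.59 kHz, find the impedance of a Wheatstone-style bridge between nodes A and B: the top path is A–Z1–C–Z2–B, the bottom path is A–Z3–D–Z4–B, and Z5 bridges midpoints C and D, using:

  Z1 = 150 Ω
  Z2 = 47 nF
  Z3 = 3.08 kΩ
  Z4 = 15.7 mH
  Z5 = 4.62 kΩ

Step 1 — Angular frequency: ω = 2π·f = 2π·6590 = 4.141e+04 rad/s.
Step 2 — Component impedances:
  Z1: Z = R = 150 Ω
  Z2: Z = 1/(jωC) = -j/(ω·C) = 0 - j513.9 Ω
  Z3: Z = R = 3080 Ω
  Z4: Z = jωL = j·4.141e+04·0.0157 = 0 + j650.1 Ω
  Z5: Z = R = 4620 Ω
Step 3 — Bridge requires nodal analysis (the Z5 bridge couples midpoints C and D, so the two paths cannot be reduced to a simple series/parallel combination). Setting node B to ground and injecting 1 A at node A, the 3-node admittance system at A, C, D solves to V_A = Z_AB = 284.6 - j476 Ω = 554.6∠-59.1° Ω.

Z = 284.6 - j476 Ω = 554.6∠-59.1° Ω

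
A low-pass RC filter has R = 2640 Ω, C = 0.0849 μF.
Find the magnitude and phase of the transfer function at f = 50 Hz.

Step 1 — Angular frequency: ω = 2π·50 = 314.2 rad/s.
Step 2 — Transfer function: H(jω) = 1/(1 + jωRC).
Step 3 — Denominator: 1 + jωRC = 1 + j·314.2·2640·8.49e-08 = 1 + j0.07041.
Step 4 — H = 0.9951 - j0.07007.
Step 5 — Magnitude: |H| = 0.9975 (-0.0 dB); phase: φ = -4.0°.

|H| = 0.9975 (-0.0 dB), φ = -4.0°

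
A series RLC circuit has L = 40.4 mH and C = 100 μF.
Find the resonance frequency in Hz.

Step 1 — Resonance condition Im(Z)=0 gives ω₀ = 1/√(LC).
Step 2 — ω₀ = 1/√(0.0404·0.0001) = 497.5 rad/s.
Step 3 — f₀ = ω₀/(2π) = 79.18 Hz.

f₀ = 79.18 Hz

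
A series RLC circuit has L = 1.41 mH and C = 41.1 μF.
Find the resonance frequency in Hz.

Step 1 — Resonance condition Im(Z)=0 gives ω₀ = 1/√(LC).
Step 2 — ω₀ = 1/√(0.00141·4.11e-05) = 4154 rad/s.
Step 3 — f₀ = ω₀/(2π) = 661.1 Hz.

f₀ = 661.1 Hz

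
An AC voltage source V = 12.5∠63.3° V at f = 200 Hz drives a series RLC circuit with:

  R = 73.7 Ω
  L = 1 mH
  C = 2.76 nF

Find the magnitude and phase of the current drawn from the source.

Step 1 — Angular frequency: ω = 2π·f = 2π·200 = 1257 rad/s.
Step 2 — Component impedances:
  R: Z = R = 73.7 Ω
  L: Z = jωL = j·1257·0.001 = 0 + j1.257 Ω
  C: Z = 1/(jωC) = -j/(ω·C) = 0 - j2.883e+05 Ω
Step 3 — Series combination: Z_total = R + L + C = 73.7 - j2.883e+05 Ω = 2.883e+05∠-90.0° Ω.
Step 4 — Source phasor: V = 12.5∠63.3° V = 5.616 + j11.17 V.
Step 5 — Ohm's law: I = V / Z_total = (5.616 + j11.17) / (73.7 - j2.883e+05) = -3.873e-05 + j1.949e-05 A.
Step 6 — Convert to polar: |I| = 4.335e-05 A, ∠I = 153.3°.

I = 4.335e-05∠153.3° A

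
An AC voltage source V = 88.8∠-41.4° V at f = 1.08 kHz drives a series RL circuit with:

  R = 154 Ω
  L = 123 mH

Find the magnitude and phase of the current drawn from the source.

Step 1 — Angular frequency: ω = 2π·f = 2π·1080 = 6786 rad/s.
Step 2 — Component impedances:
  R: Z = R = 154 Ω
  L: Z = jωL = j·6786·0.123 = 0 + j834.7 Ω
Step 3 — Series combination: Z_total = R + L = 154 + j834.7 Ω = 848.7∠79.5° Ω.
Step 4 — Source phasor: V = 88.8∠-41.4° V = 66.61 - j58.72 V.
Step 5 — Ohm's law: I = V / Z_total = (66.61 - j58.72) / (154 + j834.7) = -0.0538 - j0.08973 A.
Step 6 — Convert to polar: |I| = 0.1046 A, ∠I = -120.9°.

I = 0.1046∠-120.9° A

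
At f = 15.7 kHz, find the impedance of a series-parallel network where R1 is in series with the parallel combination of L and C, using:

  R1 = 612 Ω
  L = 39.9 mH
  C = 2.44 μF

Step 1 — Angular frequency: ω = 2π·f = 2π·1.57e+04 = 9.865e+04 rad/s.
Step 2 — Component impedances:
  R1: Z = R = 612 Ω
  L: Z = jωL = j·9.865e+04·0.0399 = 0 + j3936 Ω
  C: Z = 1/(jωC) = -j/(ω·C) = 0 - j4.155 Ω
Step 3 — Parallel branch: L || C = 1/(1/L + 1/C) = 0 - j4.159 Ω.
Step 4 — Series with R1: Z_total = R1 + (L || C) = 612 - j4.159 Ω = 612∠-0.4° Ω.

Z = 612 - j4.159 Ω = 612∠-0.4° Ω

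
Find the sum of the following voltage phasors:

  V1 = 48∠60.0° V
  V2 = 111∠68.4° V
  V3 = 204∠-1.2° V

Step 1 — Convert each phasor to rectangular form:
  V1 = 48·(cos(60.0°) + j·sin(60.0°)) = 24 + j41.57 V
  V2 = 111·(cos(68.4°) + j·sin(68.4°)) = 40.86 + j103.2 V
  V3 = 204·(cos(-1.2°) + j·sin(-1.2°)) = 204 - j4.272 V
Step 2 — Sum components: V_total = 268.8 + j140.5 V.
Step 3 — Convert to polar: |V_total| = 303.3 V, ∠V_total = 27.6°.

V_total = 303.3∠27.6° V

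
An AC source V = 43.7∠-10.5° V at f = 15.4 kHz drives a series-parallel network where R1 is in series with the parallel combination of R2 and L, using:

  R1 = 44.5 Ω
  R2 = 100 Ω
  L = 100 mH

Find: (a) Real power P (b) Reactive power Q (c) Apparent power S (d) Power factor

Step 1 — Angular frequency: ω = 2π·f = 2π·1.54e+04 = 9.676e+04 rad/s.
Step 2 — Component impedances:
  R1: Z = R = 44.5 Ω
  R2: Z = R = 100 Ω
  L: Z = jωL = j·9.676e+04·0.1 = 0 + j9676 Ω
Step 3 — Parallel branch: R2 || L = 1/(1/R2 + 1/L) = 99.99 + j1.033 Ω.
Step 4 — Series with R1: Z_total = R1 + (R2 || L) = 144.5 + j1.033 Ω = 144.5∠0.4° Ω.
Step 5 — Source phasor: V = 43.7∠-10.5° V = 42.97 - j7.964 V.
Step 6 — Current: I = V / Z = 0.297 - j0.05724 A = 0.3024∠-10.9° A.
Step 7 — Complex power: S = V·I* = 13.22 + j0.09452 VA.
Step 8 — Real power: P = Re(S) = 13.22 W.
Step 9 — Reactive power: Q = Im(S) = 0.09452 VAR.
Step 10 — Apparent power: |S| = 13.22 VA.
Step 11 — Power factor: PF = P/|S| = 1 (lagging).

(a) P = 13.22 W  (b) Q = 0.09452 VAR  (c) S = 13.22 VA  (d) PF = 1 (lagging)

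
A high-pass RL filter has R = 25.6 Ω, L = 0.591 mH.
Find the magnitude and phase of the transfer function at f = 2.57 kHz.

Step 1 — Angular frequency: ω = 2π·2570 = 1.615e+04 rad/s.
Step 2 — Transfer function: H(jω) = jωL/(R + jωL).
Step 3 — Numerator jωL = j·9.543; denominator R + jωL = 25.6 + j9.543.
Step 4 — H = 0.122 + j0.3273.
Step 5 — Magnitude: |H| = 0.3493 (-9.1 dB); phase: φ = 69.6°.

|H| = 0.3493 (-9.1 dB), φ = 69.6°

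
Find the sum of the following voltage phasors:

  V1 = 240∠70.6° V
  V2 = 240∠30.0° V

Step 1 — Convert each phasor to rectangular form:
  V1 = 240·(cos(70.6°) + j·sin(70.6°)) = 79.72 + j226.4 V
  V2 = 240·(cos(30.0°) + j·sin(30.0°)) = 207.8 + j120 V
Step 2 — Sum components: V_total = 287.6 + j346.4 V.
Step 3 — Convert to polar: |V_total| = 450.2 V, ∠V_total = 50.3°.

V_total = 450.2∠50.3° V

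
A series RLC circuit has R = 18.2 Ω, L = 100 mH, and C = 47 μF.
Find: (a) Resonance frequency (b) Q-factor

Step 1 — Resonance condition Im(Z)=0 gives ω₀ = 1/√(LC).
Step 2 — ω₀ = 1/√(0.1·4.7e-05) = 461.3 rad/s.
Step 3 — f₀ = ω₀/(2π) = 73.41 Hz.
Step 4 — Series Q: Q = ω₀L/R = 461.3·0.1/18.2 = 2.534.

(a) f₀ = 73.41 Hz  (b) Q = 2.534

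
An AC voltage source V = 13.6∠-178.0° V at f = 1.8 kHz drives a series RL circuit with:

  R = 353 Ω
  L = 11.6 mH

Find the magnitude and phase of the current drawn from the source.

Step 1 — Angular frequency: ω = 2π·f = 2π·1800 = 1.131e+04 rad/s.
Step 2 — Component impedances:
  R: Z = R = 353 Ω
  L: Z = jωL = j·1.131e+04·0.0116 = 0 + j131.2 Ω
Step 3 — Series combination: Z_total = R + L = 353 + j131.2 Ω = 376.6∠20.4° Ω.
Step 4 — Source phasor: V = 13.6∠-178.0° V = -13.59 - j0.4746 V.
Step 5 — Ohm's law: I = V / Z_total = (-13.59 - j0.4746) / (353 + j131.2) = -0.03427 + j0.01139 A.
Step 6 — Convert to polar: |I| = 0.03611 A, ∠I = 161.6°.

I = 0.03611∠161.6° A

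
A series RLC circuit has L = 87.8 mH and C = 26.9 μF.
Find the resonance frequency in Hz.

Step 1 — Resonance condition Im(Z)=0 gives ω₀ = 1/√(LC).
Step 2 — ω₀ = 1/√(0.0878·2.69e-05) = 650.7 rad/s.
Step 3 — f₀ = ω₀/(2π) = 103.6 Hz.

f₀ = 103.6 Hz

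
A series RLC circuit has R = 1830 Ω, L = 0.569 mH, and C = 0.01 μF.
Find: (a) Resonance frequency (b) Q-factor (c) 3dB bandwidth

Step 1 — Resonance condition Im(Z)=0 gives ω₀ = 1/√(LC).
Step 2 — ω₀ = 1/√(0.000569·1e-08) = 4.192e+05 rad/s.
Step 3 — f₀ = ω₀/(2π) = 6.672e+04 Hz.
Step 4 — Series Q: Q = ω₀L/R = 4.192e+05·0.000569/1830 = 0.1303.
Step 5 — 3dB bandwidth: Δω = ω₀/Q = 3.216e+06 rad/s; BW = Δω/(2π) = 5.119e+05 Hz.

(a) f₀ = 6.672e+04 Hz  (b) Q = 0.1303  (c) BW = 5.119e+05 Hz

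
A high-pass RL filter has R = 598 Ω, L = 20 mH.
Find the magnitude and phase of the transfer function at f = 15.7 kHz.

Step 1 — Angular frequency: ω = 2π·1.57e+04 = 9.865e+04 rad/s.
Step 2 — Transfer function: H(jω) = jωL/(R + jωL).
Step 3 — Numerator jωL = j·1973; denominator R + jωL = 598 + j1973.
Step 4 — H = 0.9159 + j0.2776.
Step 5 — Magnitude: |H| = 0.957 (-0.4 dB); phase: φ = 16.9°.

|H| = 0.957 (-0.4 dB), φ = 16.9°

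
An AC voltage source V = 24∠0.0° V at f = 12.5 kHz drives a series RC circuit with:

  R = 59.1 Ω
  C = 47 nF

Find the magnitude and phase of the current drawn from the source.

Step 1 — Angular frequency: ω = 2π·f = 2π·1.25e+04 = 7.854e+04 rad/s.
Step 2 — Component impedances:
  R: Z = R = 59.1 Ω
  C: Z = 1/(jωC) = -j/(ω·C) = 0 - j270.9 Ω
Step 3 — Series combination: Z_total = R + C = 59.1 - j270.9 Ω = 277.3∠-77.7° Ω.
Step 4 — Source phasor: V = 24∠0.0° V = 24 V.
Step 5 — Ohm's law: I = V / Z_total = (24) / (59.1 - j270.9) = 0.01845 + j0.08457 A.
Step 6 — Convert to polar: |I| = 0.08656 A, ∠I = 77.7°.

I = 0.08656∠77.7° A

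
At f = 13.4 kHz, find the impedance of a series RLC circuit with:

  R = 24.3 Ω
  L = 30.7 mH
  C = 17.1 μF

Step 1 — Angular frequency: ω = 2π·f = 2π·1.34e+04 = 8.419e+04 rad/s.
Step 2 — Component impedances:
  R: Z = R = 24.3 Ω
  L: Z = jωL = j·8.419e+04·0.0307 = 0 + j2585 Ω
  C: Z = 1/(jωC) = -j/(ω·C) = 0 - j0.6946 Ω
Step 3 — Series combination: Z_total = R + L + C = 24.3 + j2584 Ω = 2584∠89.5° Ω.

Z = 24.3 + j2584 Ω = 2584∠89.5° Ω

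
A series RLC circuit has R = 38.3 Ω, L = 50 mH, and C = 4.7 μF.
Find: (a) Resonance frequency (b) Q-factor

Step 1 — Resonance condition Im(Z)=0 gives ω₀ = 1/√(LC).
Step 2 — ω₀ = 1/√(0.05·4.7e-06) = 2063 rad/s.
Step 3 — f₀ = ω₀/(2π) = 328.3 Hz.
Step 4 — Series Q: Q = ω₀L/R = 2063·0.05/38.3 = 2.693.

(a) f₀ = 328.3 Hz  (b) Q = 2.693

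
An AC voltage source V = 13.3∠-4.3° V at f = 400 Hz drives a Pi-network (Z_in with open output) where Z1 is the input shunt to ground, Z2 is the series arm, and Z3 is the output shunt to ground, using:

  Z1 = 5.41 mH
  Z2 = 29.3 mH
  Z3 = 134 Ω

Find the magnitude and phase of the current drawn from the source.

Step 1 — Angular frequency: ω = 2π·f = 2π·400 = 2513 rad/s.
Step 2 — Component impedances:
  Z1: Z = jωL = j·2513·0.00541 = 0 + j13.6 Ω
  Z2: Z = jωL = j·2513·0.0293 = 0 + j73.64 Ω
  Z3: Z = R = 134 Ω
Step 3 — With open output, the series arm Z2 and the output shunt Z3 appear in series to ground: Z2 + Z3 = 134 + j73.64 Ω.
Step 4 — Parallel with input shunt Z1: Z_in = Z1 || (Z2 + Z3) = 0.969 + j12.97 Ω = 13∠85.7° Ω.
Step 5 — Source phasor: V = 13.3∠-4.3° V = 13.26 - j0.9972 V.
Step 6 — Ohm's law: I = V / Z_total = (13.26 - j0.9972) / (0.969 + j12.97) = -0.0004658 - j1.023 A.
Step 7 — Convert to polar: |I| = 1.023 A, ∠I = -90.0°.

I = 1.023∠-90.0° A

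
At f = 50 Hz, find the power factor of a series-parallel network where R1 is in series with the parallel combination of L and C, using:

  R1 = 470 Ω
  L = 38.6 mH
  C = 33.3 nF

Step 1 — Angular frequency: ω = 2π·f = 2π·50 = 314.2 rad/s.
Step 2 — Component impedances:
  R1: Z = R = 470 Ω
  L: Z = jωL = j·314.2·0.0386 = 0 + j12.13 Ω
  C: Z = 1/(jωC) = -j/(ω·C) = 0 - j9.559e+04 Ω
Step 3 — Parallel branch: L || C = 1/(1/L + 1/C) = 0 + j12.13 Ω.
Step 4 — Series with R1: Z_total = R1 + (L || C) = 470 + j12.13 Ω = 470.2∠1.5° Ω.
Step 5 — Power factor: PF = cos(φ) = Re(Z)/|Z| = 470/470.16 = 0.9997.
Step 6 — Type: Im(Z) = 12.13 ⇒ lagging (phase φ = 1.5°).

PF = 0.9997 (lagging, φ = 1.5°)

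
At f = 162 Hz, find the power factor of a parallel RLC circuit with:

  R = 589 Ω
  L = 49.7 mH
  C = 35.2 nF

Step 1 — Angular frequency: ω = 2π·f = 2π·162 = 1018 rad/s.
Step 2 — Component impedances:
  R: Z = R = 589 Ω
  L: Z = jωL = j·1018·0.0497 = 0 + j50.59 Ω
  C: Z = 1/(jωC) = -j/(ω·C) = 0 - j2.791e+04 Ω
Step 3 — Parallel combination: 1/Z_total = 1/R + 1/L + 1/C; Z_total = 4.329 + j50.31 Ω = 50.49∠85.1° Ω.
Step 4 — Power factor: PF = cos(φ) = Re(Z)/|Z| = 4.3287/50.494 = 0.08573.
Step 5 — Type: Im(Z) = 50.31 ⇒ lagging (phase φ = 85.1°).

PF = 0.08573 (lagging, φ = 85.1°)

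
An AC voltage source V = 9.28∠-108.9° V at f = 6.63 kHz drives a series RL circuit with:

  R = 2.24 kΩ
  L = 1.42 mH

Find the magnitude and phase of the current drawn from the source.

Step 1 — Angular frequency: ω = 2π·f = 2π·6630 = 4.166e+04 rad/s.
Step 2 — Component impedances:
  R: Z = R = 2240 Ω
  L: Z = jωL = j·4.166e+04·0.00142 = 0 + j59.15 Ω
Step 3 — Series combination: Z_total = R + L = 2240 + j59.15 Ω = 2241∠1.5° Ω.
Step 4 — Source phasor: V = 9.28∠-108.9° V = -3.006 - j8.78 V.
Step 5 — Ohm's law: I = V / Z_total = (-3.006 - j8.78) / (2240 + j59.15) = -0.001444 - j0.003881 A.
Step 6 — Convert to polar: |I| = 0.004141 A, ∠I = -110.4°.

I = 0.004141∠-110.4° A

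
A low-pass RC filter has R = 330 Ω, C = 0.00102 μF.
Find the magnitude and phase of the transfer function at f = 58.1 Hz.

Step 1 — Angular frequency: ω = 2π·58.1 = 365.1 rad/s.
Step 2 — Transfer function: H(jω) = 1/(1 + jωRC).
Step 3 — Denominator: 1 + jωRC = 1 + j·365.1·330·1.02e-09 = 1 + j0.0001229.
Step 4 — H = 1 - j0.0001229.
Step 5 — Magnitude: |H| = 1 (-0.0 dB); phase: φ = -0.0°.

|H| = 1 (-0.0 dB), φ = -0.0°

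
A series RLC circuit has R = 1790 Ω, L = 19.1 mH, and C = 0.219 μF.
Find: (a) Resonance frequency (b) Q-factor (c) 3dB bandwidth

Step 1 — Resonance condition Im(Z)=0 gives ω₀ = 1/√(LC).
Step 2 — ω₀ = 1/√(0.0191·2.19e-07) = 1.546e+04 rad/s.
Step 3 — f₀ = ω₀/(2π) = 2461 Hz.
Step 4 — Series Q: Q = ω₀L/R = 1.546e+04·0.0191/1790 = 0.165.
Step 5 — 3dB bandwidth: Δω = ω₀/Q = 9.372e+04 rad/s; BW = Δω/(2π) = 1.492e+04 Hz.

(a) f₀ = 2461 Hz  (b) Q = 0.165  (c) BW = 1.492e+04 Hz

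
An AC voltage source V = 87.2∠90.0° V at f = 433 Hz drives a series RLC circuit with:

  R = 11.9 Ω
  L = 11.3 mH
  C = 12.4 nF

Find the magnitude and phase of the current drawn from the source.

Step 1 — Angular frequency: ω = 2π·f = 2π·433 = 2721 rad/s.
Step 2 — Component impedances:
  R: Z = R = 11.9 Ω
  L: Z = jωL = j·2721·0.0113 = 0 + j30.74 Ω
  C: Z = 1/(jωC) = -j/(ω·C) = 0 - j2.964e+04 Ω
Step 3 — Series combination: Z_total = R + L + C = 11.9 - j2.961e+04 Ω = 2.961e+04∠-90.0° Ω.
Step 4 — Source phasor: V = 87.2∠90.0° V = 0 + j87.2 V.
Step 5 — Ohm's law: I = V / Z_total = (0 + j87.2) / (11.9 - j2.961e+04) = -0.002945 + j1.183e-06 A.
Step 6 — Convert to polar: |I| = 0.002945 A, ∠I = 180.0°.

I = 0.002945∠180.0° A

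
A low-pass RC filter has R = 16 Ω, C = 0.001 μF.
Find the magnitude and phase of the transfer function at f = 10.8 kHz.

Step 1 — Angular frequency: ω = 2π·1.08e+04 = 6.786e+04 rad/s.
Step 2 — Transfer function: H(jω) = 1/(1 + jωRC).
Step 3 — Denominator: 1 + jωRC = 1 + j·6.786e+04·16·1e-09 = 1 + j0.001086.
Step 4 — H = 1 - j0.001086.
Step 5 — Magnitude: |H| = 1 (-0.0 dB); phase: φ = -0.1°.

|H| = 1 (-0.0 dB), φ = -0.1°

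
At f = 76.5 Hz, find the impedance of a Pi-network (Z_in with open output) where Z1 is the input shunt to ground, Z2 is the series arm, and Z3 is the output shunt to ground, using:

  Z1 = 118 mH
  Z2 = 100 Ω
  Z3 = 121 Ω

Step 1 — Angular frequency: ω = 2π·f = 2π·76.5 = 480.7 rad/s.
Step 2 — Component impedances:
  Z1: Z = jωL = j·480.7·0.118 = 0 + j56.72 Ω
  Z2: Z = R = 100 Ω
  Z3: Z = R = 121 Ω
Step 3 — With open output, the series arm Z2 and the output shunt Z3 appear in series to ground: Z2 + Z3 = 221 Ω.
Step 4 — Parallel with input shunt Z1: Z_in = Z1 || (Z2 + Z3) = 13.66 + j53.21 Ω = 54.94∠75.6° Ω.

Z = 13.66 + j53.21 Ω = 54.94∠75.6° Ω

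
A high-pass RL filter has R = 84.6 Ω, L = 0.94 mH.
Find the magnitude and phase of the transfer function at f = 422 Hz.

Step 1 — Angular frequency: ω = 2π·422 = 2652 rad/s.
Step 2 — Transfer function: H(jω) = jωL/(R + jωL).
Step 3 — Numerator jωL = j·2.492; denominator R + jωL = 84.6 + j2.492.
Step 4 — H = 0.0008672 + j0.02944.
Step 5 — Magnitude: |H| = 0.02945 (-30.6 dB); phase: φ = 88.3°.

|H| = 0.02945 (-30.6 dB), φ = 88.3°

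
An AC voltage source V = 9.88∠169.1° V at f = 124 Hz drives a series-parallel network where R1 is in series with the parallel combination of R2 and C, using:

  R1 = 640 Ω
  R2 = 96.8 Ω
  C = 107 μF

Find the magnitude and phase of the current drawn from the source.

Step 1 — Angular frequency: ω = 2π·f = 2π·124 = 779.1 rad/s.
Step 2 — Component impedances:
  R1: Z = R = 640 Ω
  R2: Z = R = 96.8 Ω
  C: Z = 1/(jωC) = -j/(ω·C) = 0 - j12 Ω
Step 3 — Parallel branch: R2 || C = 1/(1/R2 + 1/C) = 1.464 - j11.81 Ω.
Step 4 — Series with R1: Z_total = R1 + (R2 || C) = 641.5 - j11.81 Ω = 641.6∠-1.1° Ω.
Step 5 — Source phasor: V = 9.88∠169.1° V = -9.702 + j1.868 V.
Step 6 — Ohm's law: I = V / Z_total = (-9.702 + j1.868) / (641.5 - j11.81) = -0.01517 + j0.002633 A.
Step 7 — Convert to polar: |I| = 0.0154 A, ∠I = 170.2°.

I = 0.0154∠170.2° A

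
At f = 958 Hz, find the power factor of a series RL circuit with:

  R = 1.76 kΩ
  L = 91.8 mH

Step 1 — Angular frequency: ω = 2π·f = 2π·958 = 6019 rad/s.
Step 2 — Component impedances:
  R: Z = R = 1760 Ω
  L: Z = jωL = j·6019·0.0918 = 0 + j552.6 Ω
Step 3 — Series combination: Z_total = R + L = 1760 + j552.6 Ω = 1845∠17.4° Ω.
Step 4 — Power factor: PF = cos(φ) = Re(Z)/|Z| = 1760/1844.7 = 0.9541.
Step 5 — Type: Im(Z) = 552.6 ⇒ lagging (phase φ = 17.4°).

PF = 0.9541 (lagging, φ = 17.4°)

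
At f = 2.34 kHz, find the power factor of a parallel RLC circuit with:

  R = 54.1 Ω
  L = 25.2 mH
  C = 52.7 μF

Step 1 — Angular frequency: ω = 2π·f = 2π·2340 = 1.47e+04 rad/s.
Step 2 — Component impedances:
  R: Z = R = 54.1 Ω
  L: Z = jωL = j·1.47e+04·0.0252 = 0 + j370.5 Ω
  C: Z = 1/(jωC) = -j/(ω·C) = 0 - j1.291 Ω
Step 3 — Parallel combination: 1/Z_total = 1/R + 1/L + 1/C; Z_total = 0.03099 - j1.294 Ω = 1.295∠-88.6° Ω.
Step 4 — Power factor: PF = cos(φ) = Re(Z)/|Z| = 0.03099/1.295 = 0.02393.
Step 5 — Type: Im(Z) = -1.294 ⇒ leading (phase φ = -88.6°).

PF = 0.02393 (leading, φ = -88.6°)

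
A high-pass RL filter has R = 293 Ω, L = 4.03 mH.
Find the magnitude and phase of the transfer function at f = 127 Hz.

Step 1 — Angular frequency: ω = 2π·127 = 798 rad/s.
Step 2 — Transfer function: H(jω) = jωL/(R + jωL).
Step 3 — Numerator jωL = j·3.216; denominator R + jωL = 293 + j3.216.
Step 4 — H = 0.0001204 + j0.01097.
Step 5 — Magnitude: |H| = 0.01097 (-39.2 dB); phase: φ = 89.4°.

|H| = 0.01097 (-39.2 dB), φ = 89.4°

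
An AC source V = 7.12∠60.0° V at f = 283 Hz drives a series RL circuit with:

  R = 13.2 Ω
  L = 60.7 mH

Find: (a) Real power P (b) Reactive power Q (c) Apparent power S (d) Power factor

Step 1 — Angular frequency: ω = 2π·f = 2π·283 = 1778 rad/s.
Step 2 — Component impedances:
  R: Z = R = 13.2 Ω
  L: Z = jωL = j·1778·0.0607 = 0 + j107.9 Ω
Step 3 — Series combination: Z_total = R + L = 13.2 + j107.9 Ω = 108.7∠83.0° Ω.
Step 4 — Source phasor: V = 7.12∠60.0° V = 3.56 + j6.166 V.
Step 5 — Current: I = V / Z = 0.06026 - j0.02561 A = 0.06548∠-23.0° A.
Step 6 — Complex power: S = V·I* = 0.05659 + j0.4628 VA.
Step 7 — Real power: P = Re(S) = 0.05659 W.
Step 8 — Reactive power: Q = Im(S) = 0.4628 VAR.
Step 9 — Apparent power: |S| = 0.4662 VA.
Step 10 — Power factor: PF = P/|S| = 0.1214 (lagging).

(a) P = 0.05659 W  (b) Q = 0.4628 VAR  (c) S = 0.4662 VA  (d) PF = 0.1214 (lagging)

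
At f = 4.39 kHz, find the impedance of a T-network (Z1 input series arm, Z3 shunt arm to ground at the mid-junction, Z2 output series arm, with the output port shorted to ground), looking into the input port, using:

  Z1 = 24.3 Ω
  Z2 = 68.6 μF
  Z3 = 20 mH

Step 1 — Angular frequency: ω = 2π·f = 2π·4390 = 2.758e+04 rad/s.
Step 2 — Component impedances:
  Z1: Z = R = 24.3 Ω
  Z2: Z = 1/(jωC) = -j/(ω·C) = 0 - j0.5285 Ω
  Z3: Z = jωL = j·2.758e+04·0.02 = 0 + j551.7 Ω
Step 3 — With the output port shorted to ground, the output series arm Z2 runs from the junction to ground; the shunt arm Z3 also runs from the junction to ground. They appear in parallel: Z3 || Z2 = 0 - j0.529 Ω.
Step 4 — Series with input arm Z1: Z_in = Z1 + (Z3 || Z2) = 24.3 - j0.529 Ω = 24.31∠-1.2° Ω.

Z = 24.3 - j0.529 Ω = 24.31∠-1.2° Ω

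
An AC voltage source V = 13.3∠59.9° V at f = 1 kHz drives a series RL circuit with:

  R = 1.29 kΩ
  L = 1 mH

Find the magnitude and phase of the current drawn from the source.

Step 1 — Angular frequency: ω = 2π·f = 2π·1000 = 6283 rad/s.
Step 2 — Component impedances:
  R: Z = R = 1290 Ω
  L: Z = jωL = j·6283·0.001 = 0 + j6.283 Ω
Step 3 — Series combination: Z_total = R + L = 1290 + j6.283 Ω = 1290∠0.3° Ω.
Step 4 — Source phasor: V = 13.3∠59.9° V = 6.67 + j11.51 V.
Step 5 — Ohm's law: I = V / Z_total = (6.67 + j11.51) / (1290 + j6.283) = 0.005214 + j0.008894 A.
Step 6 — Convert to polar: |I| = 0.01031 A, ∠I = 59.6°.

I = 0.01031∠59.6° A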